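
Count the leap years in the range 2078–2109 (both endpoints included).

Multiples of 4 in [2078,2109]: 8.
Of those, multiples of 100: 1 (not leap unless ÷400).
Multiples of 400: 0.
Leap years = 8 − 1 + 0 = 7.

7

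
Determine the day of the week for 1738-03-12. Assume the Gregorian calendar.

Doomsday rule: the anchor day for the 1700s is Sunday. For year 38: 38÷12 = 3 r 2, and 2÷4 = 0, so 3+2+0 = 5.
Sunday + 5 ≡ Friday — that's 1738's doomsday.
In March the doomsday date is Mar 14.
Mar 12 is 2 days before Mar 14; 2 mod 7 = 2, so Friday − 2 = Wednesday.

Wednesday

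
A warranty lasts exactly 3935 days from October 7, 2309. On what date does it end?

+365 (one year) → Oct 7, 2310 (3570 left).
+365 (one year) → Oct 7, 2311 (3205 left).
+366 (one year; includes Feb 29, 2312) → Oct 7, 2312 (2839 left).
+365 (one year) → Oct 7, 2313 (2474 left).
+365 (one year) → Oct 7, 2314 (2109 left).
+365 (one year) → Oct 7, 2315 (1744 left).
+366 (one year; includes Feb 29, 2316) → Oct 7, 2316 (1378 left).
+365 (one year) → Oct 7, 2317 (1013 left).
+365 (one year) → Oct 7, 2318 (648 left).
+365 (one year) → Oct 7, 2319 (283 left).
Oct has 31 days: +25 → Nov 1, 2319 (258 left).
Nov has 30 days: +30 → Dec 1, 2319 (228 left).
Dec has 31 days: +31 → Jan 1, 2320 (197 left).
Jan has 31 days: +31 → Feb 1, 2320 (166 left).
Feb has 29 days: +29 → Mar 1, 2320 (137 left).
Mar has 31 days: +31 → Apr 1, 2320 (106 left).
Apr has 30 days: +30 → May 1, 2320 (76 left).
May has 31 days: +31 → Jun 1, 2320 (45 left).
Jun has 30 days: +30 → Jul 1, 2320 (15 left).
+15 → Jul 16, 2320.

July 16, 2320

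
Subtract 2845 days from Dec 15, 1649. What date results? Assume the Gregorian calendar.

March 2, 1642

−365 (one year) → Dec 15, 1648 (2480 left).
−366 (one year; includes Feb 29, 1648) → Dec 15, 1647 (2114 left).
−365 (one year) → Dec 15, 1646 (1749 left).
−365 (one year) → Dec 15, 1645 (1384 left).
−365 (one year) → Dec 15, 1644 (1019 left).
−366 (one year; includes Feb 29, 1644) → Dec 15, 1643 (653 left).
−365 (one year) → Dec 15, 1642 (288 left).
−15 → Nov 30, 1642 (end of Nov, 30 days; 273 left).
−30 → Oct 31, 1642 (end of Oct, 31 days; 243 left).
−31 → Sep 30, 1642 (end of Sep, 30 days; 212 left).
−30 → Aug 31, 1642 (end of Aug, 31 days; 182 left).
−31 → Jul 31, 1642 (end of Jul, 31 days; 151 left).
−31 → Jun 30, 1642 (end of Jun, 30 days; 120 left).
−30 → May 31, 1642 (end of May, 31 days; 90 left).
−31 → Apr 30, 1642 (end of Apr, 30 days; 59 left).
−30 → Mar 31, 1642 (end of Mar, 31 days; 29 left).
−29 → Mar 2, 1642.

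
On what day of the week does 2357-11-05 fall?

Doomsday rule: the anchor day for the 2300s is Wednesday. For year 57: 57÷12 = 4 r 9, and 9÷4 = 2, so 4+9+2 = 15.
Wednesday + 15 ≡ Thursday — that's 2357's doomsday.
In November the doomsday date is Nov 7.
Nov 5 is 2 days before Nov 7; 2 mod 7 = 2, so Thursday − 2 = Tuesday.

Tuesday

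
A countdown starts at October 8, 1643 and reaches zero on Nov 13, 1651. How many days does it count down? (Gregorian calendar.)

2958

Oct 8, 1643 → Oct 8, 1644: 366 days (Feb 29, 1644 is in that span).
Oct 8, 1644 → Oct 8, 1645: 365 days.
Oct 8, 1645 → Oct 8, 1646: 365 days.
Oct 8, 1646 → Oct 8, 1647: 365 days.
Oct 8, 1647 → Oct 8, 1648: 366 days (Feb 29, 1648 is in that span).
Oct 8, 1648 → Oct 8, 1649: 365 days.
Oct 8, 1649 → Oct 8, 1650: 365 days.
Oct 8, 1650 → Oct 8, 1651: 365 days.
Oct 8, 1651 → Nov 8, 1651: 31 days (October has 31).
Nov 8, 1651 → Nov 13, 1651: 5 days.
Total: 2958 days.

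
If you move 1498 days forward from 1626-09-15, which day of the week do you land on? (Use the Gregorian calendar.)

First find the weekday of Sep 15, 1626. Doomsday rule: the anchor day for the 1600s is Tuesday. For year 26: 26÷12 = 2 r 2, and 2÷4 = 0, so 2+2+0 = 4.
Tuesday + 4 ≡ Saturday — that's 1626's doomsday.
In September the doomsday date is Sep 5.
Sep 15 is 10 days after Sep 5; 10 mod 7 = 3, so Saturday + 3 = Tuesday.
1498 mod 7 = 0, so 1498 days after a Tuesday is Tuesday + 0 = Tuesday.

Tuesday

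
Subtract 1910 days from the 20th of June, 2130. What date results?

−365 (one year) → Jun 20, 2129 (1545 left).
−365 (one year) → Jun 20, 2128 (1180 left).
−366 (one year; includes Feb 29, 2128) → Jun 20, 2127 (814 left).
−365 (one year) → Jun 20, 2126 (449 left).
−365 (one year) → Jun 20, 2125 (84 left).
−20 → May 31, 2125 (end of May, 31 days; 64 left).
−31 → Apr 30, 2125 (end of Apr, 30 days; 33 left).
−30 → Mar 31, 2125 (end of Mar, 31 days; 3 left).
−3 → Mar 28, 2125.

March 28, 2125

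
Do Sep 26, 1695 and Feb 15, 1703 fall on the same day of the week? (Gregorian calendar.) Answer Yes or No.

From Sep 26, 1695 to Feb 15, 1703 is 2698 days.
2698 mod 7 = 3, so they are different weekdays.
(Sep 26, 1695 is a Monday; Feb 15, 1703 is a Thursday.)

No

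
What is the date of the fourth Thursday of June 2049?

June 1, 2049 is a Tuesday.
The first Thursday is therefore June 3 (2 days later).
The fourth Thursday is 3 + 3×7 = June 24.

June 24, 2049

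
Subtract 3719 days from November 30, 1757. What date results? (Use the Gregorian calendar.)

September 25, 1747

−365 (one year) → Nov 30, 1756 (3354 left).
−366 (one year; includes Feb 29, 1756) → Nov 30, 1755 (2988 left).
−365 (one year) → Nov 30, 1754 (2623 left).
−365 (one year) → Nov 30, 1753 (2258 left).
−365 (one year) → Nov 30, 1752 (1893 left).
−366 (one year; includes Feb 29, 1752) → Nov 30, 1751 (1527 left).
−365 (one year) → Nov 30, 1750 (1162 left).
−365 (one year) → Nov 30, 1749 (797 left).
−365 (one year) → Nov 30, 1748 (432 left).
−366 (one year; includes Feb 29, 1748) → Nov 30, 1747 (66 left).
−30 → Oct 31, 1747 (end of Oct, 31 days; 36 left).
−31 → Sep 30, 1747 (end of Sep, 30 days; 5 left).
−5 → Sep 25, 1747.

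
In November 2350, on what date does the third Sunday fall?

November 1, 2350 is a Wednesday.
The first Sunday is therefore November 5 (4 days later).
The third Sunday is 5 + 2×7 = November 19.

November 19, 2350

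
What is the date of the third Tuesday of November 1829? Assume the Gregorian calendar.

November 1, 1829 is a Sunday.
The first Tuesday is therefore November 3 (2 days later).
The third Tuesday is 3 + 2×7 = November 17.

November 17, 1829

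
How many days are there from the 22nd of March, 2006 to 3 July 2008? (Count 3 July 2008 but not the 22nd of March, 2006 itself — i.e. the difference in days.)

Mar 22, 2006 → Mar 22, 2007: 365 days.
Mar 22, 2007 → Mar 22, 2008: 366 days (Feb 29, 2008 is in that span).
Mar 22, 2008 → Apr 22, 2008: 31 days (March has 31).
Apr 22, 2008 → May 22, 2008: 30 days (April has 30).
May 22, 2008 → Jun 22, 2008: 31 days (May has 31).
Jun 22, 2008 → Jul 3, 2008: 11 days.
Total: 834 days.

834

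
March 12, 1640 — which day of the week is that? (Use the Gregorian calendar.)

Monday

Doomsday rule: the anchor day for the 1600s is Tuesday. For year 40: 40÷12 = 3 r 4, and 4÷4 = 1, so 3+4+1 = 8.
Tuesday + 8 ≡ Wednesday — that's 1640's doomsday.
In March the doomsday date is Mar 14.
Mar 12 is 2 days before Mar 14; 2 mod 7 = 2, so Wednesday − 2 = Monday.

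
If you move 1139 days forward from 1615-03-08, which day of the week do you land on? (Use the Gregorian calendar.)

Friday

Mar 8, 1615 is a Sunday.
1139 mod 7 = 5, so 1139 days after a Sunday is Sunday + 5 = Friday.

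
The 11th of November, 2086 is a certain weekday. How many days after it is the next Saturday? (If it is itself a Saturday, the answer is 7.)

Nov 11, 2086 is a Monday.
From Monday to the next Saturday is 5 days.

5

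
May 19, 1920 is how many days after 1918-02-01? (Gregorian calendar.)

Feb 1, 1918 → Feb 1, 1919: 365 days.
Feb 1, 1919 → Feb 1, 1920: 365 days.
Feb 1, 1920 → Mar 1, 1920: 29 days (February has 29).
Mar 1, 1920 → Apr 1, 1920: 31 days (March has 31).
Apr 1, 1920 → May 1, 1920: 30 days (April has 30).
May 1, 1920 → May 19, 1920: 18 days.
Total: 838 days.

838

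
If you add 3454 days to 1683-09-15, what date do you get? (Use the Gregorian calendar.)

February 28, 1693

+366 (one year; includes Feb 29, 1684) → Sep 15, 1684 (3088 left).
+365 (one year) → Sep 15, 1685 (2723 left).
+365 (one year) → Sep 15, 1686 (2358 left).
+365 (one year) → Sep 15, 1687 (1993 left).
+366 (one year; includes Feb 29, 1688) → Sep 15, 1688 (1627 left).
+365 (one year) → Sep 15, 1689 (1262 left).
+365 (one year) → Sep 15, 1690 (897 left).
+365 (one year) → Sep 15, 1691 (532 left).
+366 (one year; includes Feb 29, 1692) → Sep 15, 1692 (166 left).
Sep has 30 days: +16 → Oct 1, 1692 (150 left).
Oct has 31 days: +31 → Nov 1, 1692 (119 left).
Nov has 30 days: +30 → Dec 1, 1692 (89 left).
Dec has 31 days: +31 → Jan 1, 1693 (58 left).
Jan has 31 days: +31 → Feb 1, 1693 (27 left).
+27 → Feb 28, 1693.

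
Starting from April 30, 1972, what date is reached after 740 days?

May 10, 1974

+365 (one year) → Apr 30, 1973 (375 left).
Apr has 30 days: +1 → May 1, 1973 (374 left).
May has 31 days: +31 → Jun 1, 1973 (343 left).
Jun has 30 days: +30 → Jul 1, 1973 (313 left).
Jul has 31 days: +31 → Aug 1, 1973 (282 left).
Aug has 31 days: +31 → Sep 1, 1973 (251 left).
Sep has 30 days: +30 → Oct 1, 1973 (221 left).
Oct has 31 days: +31 → Nov 1, 1973 (190 left).
Nov has 30 days: +30 → Dec 1, 1973 (160 left).
Dec has 31 days: +31 → Jan 1, 1974 (129 left).
Jan has 31 days: +31 → Feb 1, 1974 (98 left).
Feb has 28 days: +28 → Mar 1, 1974 (70 left).
Mar has 31 days: +31 → Apr 1, 1974 (39 left).
Apr has 30 days: +30 → May 1, 1974 (9 left).
+9 → May 10, 1974.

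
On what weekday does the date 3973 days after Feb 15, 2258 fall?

Friday

First find the weekday of Feb 15, 2258. Doomsday rule: the anchor day for the 2200s is Friday. For year 58: 58÷12 = 4 r 10, and 10÷4 = 2, so 4+10+2 = 16.
Friday + 16 ≡ Sunday — that's 2258's doomsday.
In February the doomsday date is Feb 28 (2258 is not a leap year).
Feb 15 is 13 days before Feb 28; 13 mod 7 = 6, so Sunday − 6 = Monday.
3973 mod 7 = 4, so 3973 days after a Monday is Monday + 4 = Friday.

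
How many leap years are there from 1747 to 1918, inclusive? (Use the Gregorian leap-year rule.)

Multiples of 4 in [1747,1918]: 43.
Of those, multiples of 100: 2 (not leap unless ÷400).
Multiples of 400: 0.
Leap years = 43 − 2 + 0 = 41.

41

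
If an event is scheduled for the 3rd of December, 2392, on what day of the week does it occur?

Thursday

Doomsday rule: the anchor day for the 2300s is Wednesday. For year 92: 92÷12 = 7 r 8, and 8÷4 = 2, so 7+8+2 = 17.
Wednesday + 17 ≡ Saturday — that's 2392's doomsday.
In December the doomsday date is Dec 12.
Dec 3 is 9 days before Dec 12; 9 mod 7 = 2, so Saturday − 2 = Thursday.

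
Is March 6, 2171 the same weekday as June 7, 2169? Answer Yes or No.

Yes

From Jun 7, 2169 to Mar 6, 2171 is 637 days.
637 mod 7 = 0, so they are the same weekday.
(Jun 7, 2169 is a Wednesday; Mar 6, 2171 is a Wednesday.)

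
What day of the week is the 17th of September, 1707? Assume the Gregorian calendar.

Doomsday rule: the anchor day for the 1700s is Sunday. For year 07: 7÷12 = 0 r 7, and 7÷4 = 1, so 0+7+1 = 8.
Sunday + 8 ≡ Monday — that's 1707's doomsday.
In September the doomsday date is Sep 5.
Sep 17 is 12 days after Sep 5; 12 mod 7 = 5, so Monday + 5 = Saturday.

Saturday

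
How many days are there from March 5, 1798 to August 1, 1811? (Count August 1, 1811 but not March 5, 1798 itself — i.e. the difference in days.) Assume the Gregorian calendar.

Mar 5, 1798 → Mar 5, 1799: 365 days.
Mar 5, 1799 → Mar 5, 1800: 365 days.
Mar 5, 1800 → Mar 5, 1801: 365 days.
Mar 5, 1801 → Mar 5, 1802: 365 days.
Mar 5, 1802 → Mar 5, 1803: 365 days.
Mar 5, 1803 → Mar 5, 1804: 366 days (Feb 29, 1804 is in that span).
Mar 5, 1804 → Mar 5, 1805: 365 days.
Mar 5, 1805 → Mar 5, 1806: 365 days.
Mar 5, 1806 → Mar 5, 1807: 365 days.
Mar 5, 1807 → Mar 5, 1808: 366 days (Feb 29, 1808 is in that span).
Mar 5, 1808 → Mar 5, 1809: 365 days.
Mar 5, 1809 → Mar 5, 1810: 365 days.
Mar 5, 1810 → Mar 5, 1811: 365 days.
Mar 5, 1811 → Apr 5, 1811: 31 days (March has 31).
Apr 5, 1811 → May 5, 1811: 30 days (April has 30).
May 5, 1811 → Jun 5, 1811: 31 days (May has 31).
Jun 5, 1811 → Jul 5, 1811: 30 days (June has 30).
Jul 5, 1811 → Aug 1, 1811: 27 days.
Total: 4896 days.

4896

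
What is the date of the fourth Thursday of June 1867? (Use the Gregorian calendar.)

June 1, 1867 is a Saturday.
The first Thursday is therefore June 6 (5 days later).
The fourth Thursday is 6 + 3×7 = June 27.

June 27, 1867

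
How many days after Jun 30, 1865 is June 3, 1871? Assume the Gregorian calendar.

Jun 30, 1865 → Jun 30, 1866: 365 days.
Jun 30, 1866 → Jun 30, 1867: 365 days.
Jun 30, 1867 → Jun 30, 1868: 366 days (Feb 29, 1868 is in that span).
Jun 30, 1868 → Jun 30, 1869: 365 days.
Jun 30, 1869 → Jun 30, 1870: 365 days.
Jun 30, 1870 → Jul 30, 1870: 30 days (June has 30).
Jul 30, 1870 → Aug 30, 1870: 31 days (July has 31).
Aug 30, 1870 → Sep 30, 1870: 31 days (August has 31).
Sep 30, 1870 → Oct 30, 1870: 30 days (September has 30).
Oct 30, 1870 → Nov 30, 1870: 31 days (October has 31).
Nov 30, 1870 → Dec 30, 1870: 30 days (November has 30).
Dec 30, 1870 → Jan 30, 1871: 31 days (December has 31).
Jan 30, 1871 → Feb 28, 1871: 29 days (January has 31).
Feb 28, 1871 → Mar 28, 1871: 28 days (February has 28).
Mar 28, 1871 → Apr 28, 1871: 31 days (March has 31).
Apr 28, 1871 → May 28, 1871: 30 days (April has 30).
May 28, 1871 → Jun 3, 1871: 6 days.
Total: 2164 days.

2164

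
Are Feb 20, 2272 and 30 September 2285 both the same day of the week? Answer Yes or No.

From Feb 20, 2272 to Sep 30, 2285 is 4971 days.
4971 mod 7 = 1, so they are different weekdays.
(Feb 20, 2272 is a Tuesday; Sep 30, 2285 is a Wednesday.)

No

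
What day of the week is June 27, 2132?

Doomsday rule: the anchor day for the 2100s is Sunday. For year 32: 32÷12 = 2 r 8, and 8÷4 = 2, so 2+8+2 = 12.
Sunday + 12 ≡ Friday — that's 2132's doomsday.
In June the doomsday date is Jun 6.
Jun 27 is 21 days after Jun 6; 21 mod 7 = 0, so Friday + 0 = Friday.

Friday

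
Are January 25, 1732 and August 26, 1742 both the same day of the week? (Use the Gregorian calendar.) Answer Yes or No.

From Jan 25, 1732 to Aug 26, 1742 is 3866 days.
3866 mod 7 = 2, so they are different weekdays.
(Jan 25, 1732 is a Friday; Aug 26, 1742 is a Sunday.)

No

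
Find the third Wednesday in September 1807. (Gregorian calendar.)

September 1, 1807 is a Tuesday.
The first Wednesday is therefore September 2 (1 days later).
The third Wednesday is 2 + 2×7 = September 16.

September 16, 1807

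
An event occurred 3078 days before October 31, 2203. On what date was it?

May 27, 2195

−365 (one year) → Oct 31, 2202 (2713 left).
−365 (one year) → Oct 31, 2201 (2348 left).
−365 (one year) → Oct 31, 2200 (1983 left).
−365 (one year) → Oct 31, 2199 (1618 left).
−365 (one year) → Oct 31, 2198 (1253 left).
−365 (one year) → Oct 31, 2197 (888 left).
−365 (one year) → Oct 31, 2196 (523 left).
−366 (one year; includes Feb 29, 2196) → Oct 31, 2195 (157 left).
−31 → Sep 30, 2195 (end of Sep, 30 days; 126 left).
−30 → Aug 31, 2195 (end of Aug, 31 days; 96 left).
−31 → Jul 31, 2195 (end of Jul, 31 days; 65 left).
−31 → Jun 30, 2195 (end of Jun, 30 days; 34 left).
−30 → May 31, 2195 (end of May, 31 days; 4 left).
−4 → May 27, 2195.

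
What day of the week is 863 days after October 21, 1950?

Monday

Oct 21, 1950 is a Saturday.
863 mod 7 = 2, so 863 days after a Saturday is Saturday + 2 = Monday.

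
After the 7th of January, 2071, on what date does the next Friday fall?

January 9, 2071

Jan 7, 2071 is a Wednesday.
From Wednesday to the next Friday is 2 days.
Jan 7, 2071 + 2 = Jan 9, 2071.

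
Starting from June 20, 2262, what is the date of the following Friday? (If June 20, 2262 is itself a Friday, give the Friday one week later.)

June 27, 2262

Jun 20, 2262 is a Friday.
From Friday to the next Friday is 7 days.
Jun 20, 2262 + 7 = Jun 27, 2262.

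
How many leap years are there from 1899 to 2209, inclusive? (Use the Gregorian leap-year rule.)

Multiples of 4 in [1899,2209]: 78.
Of those, multiples of 100: 4 (not leap unless ÷400).
Multiples of 400: 1.
Leap years = 78 − 4 + 1 = 75.

75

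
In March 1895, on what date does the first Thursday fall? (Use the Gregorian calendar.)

March 1, 1895 is a Friday.
The first Thursday is therefore March 7 (6 days later).

March 7, 1895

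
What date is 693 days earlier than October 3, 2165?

−365 (one year) → Oct 3, 2164 (328 left).
−3 → Sep 30, 2164 (end of Sep, 30 days; 325 left).
−30 → Aug 31, 2164 (end of Aug, 31 days; 295 left).
−31 → Jul 31, 2164 (end of Jul, 31 days; 264 left).
−31 → Jun 30, 2164 (end of Jun, 30 days; 233 left).
−30 → May 31, 2164 (end of May, 31 days; 203 left).
−31 → Apr 30, 2164 (end of Apr, 30 days; 172 left).
−30 → Mar 31, 2164 (end of Mar, 31 days; 142 left).
−31 → Feb 29, 2164 (end of Feb, 29 days; 111 left).
−29 → Jan 31, 2164 (end of Jan, 31 days; 82 left).
−31 → Dec 31, 2163 (end of Dec, 31 days; 51 left).
−31 → Nov 30, 2163 (end of Nov, 30 days; 20 left).
−20 → Nov 10, 2163.

November 10, 2163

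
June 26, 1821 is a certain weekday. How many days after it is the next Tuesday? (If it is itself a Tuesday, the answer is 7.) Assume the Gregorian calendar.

Jun 26, 1821 is a Tuesday.
From Tuesday to the next Tuesday is 7 days.

7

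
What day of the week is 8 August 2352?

Doomsday rule: the anchor day for the 2300s is Wednesday. For year 52: 52÷12 = 4 r 4, and 4÷4 = 1, so 4+4+1 = 9.
Wednesday + 9 ≡ Friday — that's 2352's doomsday.
In August the doomsday date is Aug 8.
Aug 8 is the doomsday itself: Friday.

Friday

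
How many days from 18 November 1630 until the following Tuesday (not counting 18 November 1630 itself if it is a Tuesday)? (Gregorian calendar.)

1

Nov 18, 1630 is a Monday.
From Monday to the next Tuesday is 1 day.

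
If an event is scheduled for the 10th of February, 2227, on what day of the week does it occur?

Doomsday rule: the anchor day for the 2200s is Friday. For year 27: 27÷12 = 2 r 3, and 3÷4 = 0, so 2+3+0 = 5.
Friday + 5 ≡ Wednesday — that's 2227's doomsday.
In February the doomsday date is Feb 28 (2227 is not a leap year).
Feb 10 is 18 days before Feb 28; 18 mod 7 = 4, so Wednesday − 4 = Saturday.

Saturday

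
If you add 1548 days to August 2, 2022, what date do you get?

+365 (one year) → Aug 2, 2023 (1183 left).
+366 (one year; includes Feb 29, 2024) → Aug 2, 2024 (817 left).
+365 (one year) → Aug 2, 2025 (452 left).
+365 (one year) → Aug 2, 2026 (87 left).
Aug has 31 days: +30 → Sep 1, 2026 (57 left).
Sep has 30 days: +30 → Oct 1, 2026 (27 left).
+27 → Oct 28, 2026.

October 28, 2026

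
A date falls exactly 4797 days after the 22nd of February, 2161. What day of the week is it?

Feb 22, 2161 is a Sunday.
4797 mod 7 = 2, so 4797 days after a Sunday is Sunday + 2 = Tuesday.

Tuesday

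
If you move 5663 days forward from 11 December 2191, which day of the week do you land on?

Sunday

First find the weekday of Dec 11, 2191. Doomsday rule: the anchor day for the 2100s is Sunday. For year 91: 91÷12 = 7 r 7, and 7÷4 = 1, so 7+7+1 = 15.
Sunday + 15 ≡ Monday — that's 2191's doomsday.
In December the doomsday date is Dec 12.
Dec 11 is 1 day before Dec 12; 1 mod 7 = 1, so Monday − 1 = Sunday.
5663 mod 7 = 0, so 5663 days after a Sunday is Sunday + 0 = Sunday.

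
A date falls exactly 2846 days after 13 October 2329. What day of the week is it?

First find the weekday of Oct 13, 2329. Doomsday rule: the anchor day for the 2300s is Wednesday. For year 29: 29÷12 = 2 r 5, and 5÷4 = 1, so 2+5+1 = 8.
Wednesday + 8 ≡ Thursday — that's 2329's doomsday.
In October the doomsday date is Oct 10.
Oct 13 is 3 days after Oct 10; 3 mod 7 = 3, so Thursday + 3 = Sunday.
2846 mod 7 = 4, so 2846 days after a Sunday is Sunday + 4 = Thursday.

Thursday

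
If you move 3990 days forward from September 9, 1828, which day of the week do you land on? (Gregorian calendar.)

Sep 9, 1828 is a Tuesday.
3990 mod 7 = 0, so 3990 days after a Tuesday is Tuesday + 0 = Tuesday.

Tuesday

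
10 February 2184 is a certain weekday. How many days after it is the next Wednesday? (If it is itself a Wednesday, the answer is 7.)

1

Feb 10, 2184 is a Tuesday.
From Tuesday to the next Wednesday is 1 day.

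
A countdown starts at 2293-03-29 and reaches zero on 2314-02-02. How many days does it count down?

Mar 29, 2293 → Mar 29, 2294: 365 days.
Mar 29, 2294 → Mar 29, 2295: 365 days.
Mar 29, 2295 → Mar 29, 2296: 366 days (Feb 29, 2296 is in that span).
Mar 29, 2296 → Mar 29, 2297: 365 days.
Mar 29, 2297 → Mar 29, 2298: 365 days.
Mar 29, 2298 → Mar 29, 2299: 365 days.
Mar 29, 2299 → Mar 29, 2300: 365 days.
Mar 29, 2300 → Mar 29, 2301: 365 days.
Mar 29, 2301 → Mar 29, 2302: 365 days.
Mar 29, 2302 → Mar 29, 2303: 365 days.
Mar 29, 2303 → Mar 29, 2304: 366 days (Feb 29, 2304 is in that span).
Mar 29, 2304 → Mar 29, 2305: 365 days.
Mar 29, 2305 → Mar 29, 2306: 365 days.
Mar 29, 2306 → Mar 29, 2307: 365 days.
Mar 29, 2307 → Mar 29, 2308: 366 days (Feb 29, 2308 is in that span).
Mar 29, 2308 → Mar 29, 2309: 365 days.
Mar 29, 2309 → Mar 29, 2310: 365 days.
Mar 29, 2310 → Mar 29, 2311: 365 days.
Mar 29, 2311 → Mar 29, 2312: 366 days (Feb 29, 2312 is in that span).
Mar 29, 2312 → Mar 29, 2313: 365 days.
Mar 29, 2313 → Apr 29, 2313: 31 days (March has 31).
Apr 29, 2313 → May 29, 2313: 30 days (April has 30).
May 29, 2313 → Jun 29, 2313: 31 days (May has 31).
Jun 29, 2313 → Jul 29, 2313: 30 days (June has 30).
Jul 29, 2313 → Aug 29, 2313: 31 days (July has 31).
Aug 29, 2313 → Sep 29, 2313: 31 days (August has 31).
Sep 29, 2313 → Oct 29, 2313: 30 days (September has 30).
Oct 29, 2313 → Nov 29, 2313: 31 days (October has 31).
Nov 29, 2313 → Dec 29, 2313: 30 days (November has 30).
Dec 29, 2313 → Jan 29, 2314: 31 days (December has 31).
Jan 29, 2314 → Feb 2, 2314: 4 days.
Total: 7614 days.

7614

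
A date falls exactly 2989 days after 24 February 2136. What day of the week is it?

Feb 24, 2136 is a Friday.
2989 mod 7 = 0, so 2989 days after a Friday is Friday + 0 = Friday.

Friday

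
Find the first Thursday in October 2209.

October 1, 2209 is a Sunday.
The first Thursday is therefore October 5 (4 days later).

October 5, 2209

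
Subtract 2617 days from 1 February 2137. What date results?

December 3, 2129

−366 (one year; includes Feb 29, 2136) → Feb 1, 2136 (2251 left).
−365 (one year) → Feb 1, 2135 (1886 left).
−365 (one year) → Feb 1, 2134 (1521 left).
−365 (one year) → Feb 1, 2133 (1156 left).
−366 (one year; includes Feb 29, 2132) → Feb 1, 2132 (790 left).
−365 (one year) → Feb 1, 2131 (425 left).
−365 (one year) → Feb 1, 2130 (60 left).
−1 → Jan 31, 2130 (end of Jan, 31 days; 59 left).
−31 → Dec 31, 2129 (end of Dec, 31 days; 28 left).
−28 → Dec 3, 2129.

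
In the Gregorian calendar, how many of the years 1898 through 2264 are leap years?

89

Multiples of 4 in [1898,2264]: 92.
Of those, multiples of 100: 4 (not leap unless ÷400).
Multiples of 400: 1.
Leap years = 92 − 4 + 1 = 89.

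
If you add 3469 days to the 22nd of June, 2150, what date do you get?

December 21, 2159

+365 (one year) → Jun 22, 2151 (3104 left).
+366 (one year; includes Feb 29, 2152) → Jun 22, 2152 (2738 left).
+365 (one year) → Jun 22, 2153 (2373 left).
+365 (one year) → Jun 22, 2154 (2008 left).
+365 (one year) → Jun 22, 2155 (1643 left).
+366 (one year; includes Feb 29, 2156) → Jun 22, 2156 (1277 left).
+365 (one year) → Jun 22, 2157 (912 left).
+365 (one year) → Jun 22, 2158 (547 left).
+365 (one year) → Jun 22, 2159 (182 left).
Jun has 30 days: +9 → Jul 1, 2159 (173 left).
Jul has 31 days: +31 → Aug 1, 2159 (142 left).
Aug has 31 days: +31 → Sep 1, 2159 (111 left).
Sep has 30 days: +30 → Oct 1, 2159 (81 left).
Oct has 31 days: +31 → Nov 1, 2159 (50 left).
Nov has 30 days: +30 → Dec 1, 2159 (20 left).
+20 → Dec 21, 2159.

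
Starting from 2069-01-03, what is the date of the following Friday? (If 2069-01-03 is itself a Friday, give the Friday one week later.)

January 4, 2069

Jan 3, 2069 is a Thursday.
From Thursday to the next Friday is 1 day.
Jan 3, 2069 + 1 = Jan 4, 2069.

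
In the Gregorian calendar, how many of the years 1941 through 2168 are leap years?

56

Multiples of 4 in [1941,2168]: 57.
Of those, multiples of 100: 2 (not leap unless ÷400).
Multiples of 400: 1.
Leap years = 57 − 2 + 1 = 56.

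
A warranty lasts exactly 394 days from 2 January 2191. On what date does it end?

January 31, 2192

Jan has 31 days: +30 → Feb 1, 2191 (364 left).
Feb has 28 days: +28 → Mar 1, 2191 (336 left).
Mar has 31 days: +31 → Apr 1, 2191 (305 left).
Apr has 30 days: +30 → May 1, 2191 (275 left).
May has 31 days: +31 → Jun 1, 2191 (244 left).
Jun has 30 days: +30 → Jul 1, 2191 (214 left).
Jul has 31 days: +31 → Aug 1, 2191 (183 left).
Aug has 31 days: +31 → Sep 1, 2191 (152 left).
Sep has 30 days: +30 → Oct 1, 2191 (122 left).
Oct has 31 days: +31 → Nov 1, 2191 (91 left).
Nov has 30 days: +30 → Dec 1, 2191 (61 left).
Dec has 31 days: +31 → Jan 1, 2192 (30 left).
+30 → Jan 31, 2192.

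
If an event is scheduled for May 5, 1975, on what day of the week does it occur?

Doomsday rule: the anchor day for the 1900s is Wednesday. For year 75: 75÷12 = 6 r 3, and 3÷4 = 0, so 6+3+0 = 9.
Wednesday + 9 ≡ Friday — that's 1975's doomsday.
In May the doomsday date is May 9.
May 5 is 4 days before May 9; 4 mod 7 = 4, so Friday − 4 = Monday.

Monday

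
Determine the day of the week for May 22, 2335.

Doomsday rule: the anchor day for the 2300s is Wednesday. For year 35: 35÷12 = 2 r 11, and 11÷4 = 2, so 2+11+2 = 15.
Wednesday + 15 ≡ Thursday — that's 2335's doomsday.
In May the doomsday date is May 9.
May 22 is 13 days after May 9; 13 mod 7 = 6, so Thursday + 6 = Wednesday.

Wednesday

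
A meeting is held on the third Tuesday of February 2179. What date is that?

February 16, 2179

February 1, 2179 is a Monday.
The first Tuesday is therefore February 2 (1 days later).
The third Tuesday is 2 + 2×7 = February 16.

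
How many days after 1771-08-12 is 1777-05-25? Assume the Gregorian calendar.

2113

Aug 12, 1771 → Aug 12, 1772: 366 days (Feb 29, 1772 is in that span).
Aug 12, 1772 → Aug 12, 1773: 365 days.
Aug 12, 1773 → Aug 12, 1774: 365 days.
Aug 12, 1774 → Aug 12, 1775: 365 days.
Aug 12, 1775 → Aug 12, 1776: 366 days (Feb 29, 1776 is in that span).
Aug 12, 1776 → Sep 12, 1776: 31 days (August has 31).
Sep 12, 1776 → Oct 12, 1776: 30 days (September has 30).
Oct 12, 1776 → Nov 12, 1776: 31 days (October has 31).
Nov 12, 1776 → Dec 12, 1776: 30 days (November has 30).
Dec 12, 1776 → Jan 12, 1777: 31 days (December has 31).
Jan 12, 1777 → Feb 12, 1777: 31 days (January has 31).
Feb 12, 1777 → Mar 12, 1777: 28 days (February has 28).
Mar 12, 1777 → Apr 12, 1777: 31 days (March has 31).
Apr 12, 1777 → May 12, 1777: 30 days (April has 30).
May 12, 1777 → May 25, 1777: 13 days.
Total: 2113 days.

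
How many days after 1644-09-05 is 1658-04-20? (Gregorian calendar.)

Sep 5, 1644 → Sep 5, 1645: 365 days.
Sep 5, 1645 → Sep 5, 1646: 365 days.
Sep 5, 1646 → Sep 5, 1647: 365 days.
Sep 5, 1647 → Sep 5, 1648: 366 days (Feb 29, 1648 is in that span).
Sep 5, 1648 → Sep 5, 1649: 365 days.
Sep 5, 1649 → Sep 5, 1650: 365 days.
Sep 5, 1650 → Sep 5, 1651: 365 days.
Sep 5, 1651 → Sep 5, 1652: 366 days (Feb 29, 1652 is in that span).
Sep 5, 1652 → Sep 5, 1653: 365 days.
Sep 5, 1653 → Sep 5, 1654: 365 days.
Sep 5, 1654 → Sep 5, 1655: 365 days.
Sep 5, 1655 → Sep 5, 1656: 366 days (Feb 29, 1656 is in that span).
Sep 5, 1656 → Sep 5, 1657: 365 days.
Sep 5, 1657 → Oct 5, 1657: 30 days (September has 30).
Oct 5, 1657 → Nov 5, 1657: 31 days (October has 31).
Nov 5, 1657 → Dec 5, 1657: 30 days (November has 30).
Dec 5, 1657 → Jan 5, 1658: 31 days (December has 31).
Jan 5, 1658 → Feb 5, 1658: 31 days (January has 31).
Feb 5, 1658 → Mar 5, 1658: 28 days (February has 28).
Mar 5, 1658 → Apr 5, 1658: 31 days (March has 31).
Apr 5, 1658 → Apr 20, 1658: 15 days.
Total: 4975 days.

4975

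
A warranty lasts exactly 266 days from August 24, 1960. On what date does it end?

Aug has 31 days: +8 → Sep 1, 1960 (258 left).
Sep has 30 days: +30 → Oct 1, 1960 (228 left).
Oct has 31 days: +31 → Nov 1, 1960 (197 left).
Nov has 30 days: +30 → Dec 1, 1960 (167 left).
Dec has 31 days: +31 → Jan 1, 1961 (136 left).
Jan has 31 days: +31 → Feb 1, 1961 (105 left).
Feb has 28 days: +28 → Mar 1, 1961 (77 left).
Mar has 31 days: +31 → Apr 1, 1961 (46 left).
Apr has 30 days: +30 → May 1, 1961 (16 left).
+16 → May 17, 1961.

May 17, 1961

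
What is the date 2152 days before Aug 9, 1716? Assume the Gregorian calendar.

September 18, 1710

−366 (one year; includes Feb 29, 1716) → Aug 9, 1715 (1786 left).
−365 (one year) → Aug 9, 1714 (1421 left).
−365 (one year) → Aug 9, 1713 (1056 left).
−365 (one year) → Aug 9, 1712 (691 left).
−366 (one year; includes Feb 29, 1712) → Aug 9, 1711 (325 left).
−9 → Jul 31, 1711 (end of Jul, 31 days; 316 left).
−31 → Jun 30, 1711 (end of Jun, 30 days; 285 left).
−30 → May 31, 1711 (end of May, 31 days; 255 left).
−31 → Apr 30, 1711 (end of Apr, 30 days; 224 left).
−30 → Mar 31, 1711 (end of Mar, 31 days; 194 left).
−31 → Feb 28, 1711 (end of Feb, 28 days; 163 left).
−28 → Jan 31, 1711 (end of Jan, 31 days; 135 left).
−31 → Dec 31, 1710 (end of Dec, 31 days; 104 left).
−31 → Nov 30, 1710 (end of Nov, 30 days; 73 left).
−30 → Oct 31, 1710 (end of Oct, 31 days; 43 left).
−31 → Sep 30, 1710 (end of Sep, 30 days; 12 left).
−12 → Sep 18, 1710.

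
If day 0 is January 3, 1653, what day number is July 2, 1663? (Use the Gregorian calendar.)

Jan 3, 1653 → Jan 3, 1654: 365 days.
Jan 3, 1654 → Jan 3, 1655: 365 days.
Jan 3, 1655 → Jan 3, 1656: 365 days.
Jan 3, 1656 → Jan 3, 1657: 366 days (Feb 29, 1656 is in that span).
Jan 3, 1657 → Jan 3, 1658: 365 days.
Jan 3, 1658 → Jan 3, 1659: 365 days.
Jan 3, 1659 → Jan 3, 1660: 365 days.
Jan 3, 1660 → Jan 3, 1661: 366 days (Feb 29, 1660 is in that span).
Jan 3, 1661 → Jan 3, 1662: 365 days.
Jan 3, 1662 → Jan 3, 1663: 365 days.
Jan 3, 1663 → Feb 3, 1663: 31 days (January has 31).
Feb 3, 1663 → Mar 3, 1663: 28 days (February has 28).
Mar 3, 1663 → Apr 3, 1663: 31 days (March has 31).
Apr 3, 1663 → May 3, 1663: 30 days (April has 30).
May 3, 1663 → Jun 3, 1663: 31 days (May has 31).
Jun 3, 1663 → Jul 2, 1663: 29 days.
Total: 3832 days.

3832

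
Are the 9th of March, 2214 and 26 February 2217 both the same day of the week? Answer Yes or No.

Yes

From Mar 9, 2214 to Feb 26, 2217 is 1085 days.
1085 mod 7 = 0, so they are the same weekday.
(Mar 9, 2214 is a Wednesday; Feb 26, 2217 is a Wednesday.)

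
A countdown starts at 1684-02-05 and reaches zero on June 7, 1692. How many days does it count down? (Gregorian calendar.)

Feb 5, 1684 → Feb 5, 1685: 366 days (Feb 29, 1684 is in that span).
Feb 5, 1685 → Feb 5, 1686: 365 days.
Feb 5, 1686 → Feb 5, 1687: 365 days.
Feb 5, 1687 → Feb 5, 1688: 365 days.
Feb 5, 1688 → Feb 5, 1689: 366 days (Feb 29, 1688 is in that span).
Feb 5, 1689 → Feb 5, 1690: 365 days.
Feb 5, 1690 → Feb 5, 1691: 365 days.
Feb 5, 1691 → Feb 5, 1692: 365 days.
Feb 5, 1692 → Mar 5, 1692: 29 days (February has 29).
Mar 5, 1692 → Apr 5, 1692: 31 days (March has 31).
Apr 5, 1692 → May 5, 1692: 30 days (April has 30).
May 5, 1692 → Jun 5, 1692: 31 days (May has 31).
Jun 5, 1692 → Jun 7, 1692: 2 days.
Total: 3045 days.

3045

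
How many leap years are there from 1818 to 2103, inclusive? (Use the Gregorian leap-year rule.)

69

Multiples of 4 in [1818,2103]: 71.
Of those, multiples of 100: 3 (not leap unless ÷400).
Multiples of 400: 1.
Leap years = 71 − 3 + 1 = 69.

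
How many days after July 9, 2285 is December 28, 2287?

Jul 9, 2285 → Jul 9, 2286: 365 days.
Jul 9, 2286 → Jul 9, 2287: 365 days.
Jul 9, 2287 → Aug 9, 2287: 31 days (July has 31).
Aug 9, 2287 → Sep 9, 2287: 31 days (August has 31).
Sep 9, 2287 → Oct 9, 2287: 30 days (September has 30).
Oct 9, 2287 → Nov 9, 2287: 31 days (October has 31).
Nov 9, 2287 → Dec 9, 2287: 30 days (November has 30).
Dec 9, 2287 → Dec 28, 2287: 19 days.
Total: 902 days.

902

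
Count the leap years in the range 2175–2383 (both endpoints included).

Multiples of 4 in [2175,2383]: 52.
Of those, multiples of 100: 2 (not leap unless ÷400).
Multiples of 400: 0.
Leap years = 52 − 2 + 0 = 50.

50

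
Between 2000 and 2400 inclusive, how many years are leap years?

98

Multiples of 4 in [2000,2400]: 101.
Of those, multiples of 100: 5 (not leap unless ÷400).
Multiples of 400: 2.
Leap years = 101 − 5 + 2 = 98.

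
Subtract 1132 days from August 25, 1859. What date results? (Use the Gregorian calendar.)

−365 (one year) → Aug 25, 1858 (767 left).
−365 (one year) → Aug 25, 1857 (402 left).
−365 (one year) → Aug 25, 1856 (37 left).
−25 → Jul 31, 1856 (end of Jul, 31 days; 12 left).
−12 → Jul 19, 1856.

July 19, 1856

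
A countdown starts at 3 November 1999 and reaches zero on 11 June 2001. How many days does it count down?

Nov 3, 1999 → Nov 3, 2000: 366 days (Feb 29, 2000 is in that span).
Nov 3, 2000 → Dec 3, 2000: 30 days (November has 30).
Dec 3, 2000 → Jan 3, 2001: 31 days (December has 31).
Jan 3, 2001 → Feb 3, 2001: 31 days (January has 31).
Feb 3, 2001 → Mar 3, 2001: 28 days (February has 28).
Mar 3, 2001 → Apr 3, 2001: 31 days (March has 31).
Apr 3, 2001 → May 3, 2001: 30 days (April has 30).
May 3, 2001 → Jun 3, 2001: 31 days (May has 31).
Jun 3, 2001 → Jun 11, 2001: 8 days.
Total: 586 days.

586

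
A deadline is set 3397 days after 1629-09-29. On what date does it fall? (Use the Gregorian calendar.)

January 17, 1639

+365 (one year) → Sep 29, 1630 (3032 left).
+365 (one year) → Sep 29, 1631 (2667 left).
+366 (one year; includes Feb 29, 1632) → Sep 29, 1632 (2301 left).
+365 (one year) → Sep 29, 1633 (1936 left).
+365 (one year) → Sep 29, 1634 (1571 left).
+365 (one year) → Sep 29, 1635 (1206 left).
+366 (one year; includes Feb 29, 1636) → Sep 29, 1636 (840 left).
+365 (one year) → Sep 29, 1637 (475 left).
+365 (one year) → Sep 29, 1638 (110 left).
Sep has 30 days: +2 → Oct 1, 1638 (108 left).
Oct has 31 days: +31 → Nov 1, 1638 (77 left).
Nov has 30 days: +30 → Dec 1, 1638 (47 left).
Dec has 31 days: +31 → Jan 1, 1639 (16 left).
+16 → Jan 17, 1639.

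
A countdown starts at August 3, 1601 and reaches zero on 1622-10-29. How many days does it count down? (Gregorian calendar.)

Aug 3, 1601 → Aug 3, 1602: 365 days.
Aug 3, 1602 → Aug 3, 1603: 365 days.
Aug 3, 1603 → Aug 3, 1604: 366 days (Feb 29, 1604 is in that span).
Aug 3, 1604 → Aug 3, 1605: 365 days.
Aug 3, 1605 → Aug 3, 1606: 365 days.
Aug 3, 1606 → Aug 3, 1607: 365 days.
Aug 3, 1607 → Aug 3, 1608: 366 days (Feb 29, 1608 is in that span).
Aug 3, 1608 → Aug 3, 1609: 365 days.
Aug 3, 1609 → Aug 3, 1610: 365 days.
Aug 3, 1610 → Aug 3, 1611: 365 days.
Aug 3, 1611 → Aug 3, 1612: 366 days (Feb 29, 1612 is in that span).
Aug 3, 1612 → Aug 3, 1613: 365 days.
Aug 3, 1613 → Aug 3, 1614: 365 days.
Aug 3, 1614 → Aug 3, 1615: 365 days.
Aug 3, 1615 → Aug 3, 1616: 366 days (Feb 29, 1616 is in that span).
Aug 3, 1616 → Aug 3, 1617: 365 days.
Aug 3, 1617 → Aug 3, 1618: 365 days.
Aug 3, 1618 → Aug 3, 1619: 365 days.
Aug 3, 1619 → Aug 3, 1620: 366 days (Feb 29, 1620 is in that span).
Aug 3, 1620 → Aug 3, 1621: 365 days.
Aug 3, 1621 → Aug 3, 1622: 365 days.
Aug 3, 1622 → Sep 3, 1622: 31 days (August has 31).
Sep 3, 1622 → Oct 3, 1622: 30 days (September has 30).
Oct 3, 1622 → Oct 29, 1622: 26 days.
Total: 7757 days.

7757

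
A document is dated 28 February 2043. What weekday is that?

Saturday

Doomsday rule: the anchor day for the 2000s is Tuesday. For year 43: 43÷12 = 3 r 7, and 7÷4 = 1, so 3+7+1 = 11.
Tuesday + 11 ≡ Saturday — that's 2043's doomsday.
In February the doomsday date is Feb 28 (2043 is not a leap year).
Feb 28 is the doomsday itself: Saturday.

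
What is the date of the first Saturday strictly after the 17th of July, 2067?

July 23, 2067

Jul 17, 2067 is a Sunday.
From Sunday to the next Saturday is 6 days.
Jul 17, 2067 + 6 = Jul 23, 2067.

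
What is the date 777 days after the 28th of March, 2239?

+366 (one year; includes Feb 29, 2240) → Mar 28, 2240 (411 left).
+365 (one year) → Mar 28, 2241 (46 left).
Mar has 31 days: +4 → Apr 1, 2241 (42 left).
Apr has 30 days: +30 → May 1, 2241 (12 left).
+12 → May 13, 2241.

May 13, 2241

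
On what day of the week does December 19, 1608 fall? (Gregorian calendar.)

Friday

Doomsday rule: the anchor day for the 1600s is Tuesday. For year 08: 8÷12 = 0 r 8, and 8÷4 = 2, so 0+8+2 = 10.
Tuesday + 10 ≡ Friday — that's 1608's doomsday.
In December the doomsday date is Dec 12.
Dec 19 is 7 days after Dec 12; 7 mod 7 = 0, so Friday + 0 = Friday.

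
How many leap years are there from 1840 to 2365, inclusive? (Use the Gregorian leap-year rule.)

Multiples of 4 in [1840,2365]: 132.
Of those, multiples of 100: 5 (not leap unless ÷400).
Multiples of 400: 1.
Leap years = 132 − 5 + 1 = 128.

128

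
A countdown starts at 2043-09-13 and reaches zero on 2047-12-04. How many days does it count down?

1543

Sep 13, 2043 → Sep 13, 2044: 366 days (Feb 29, 2044 is in that span).
Sep 13, 2044 → Sep 13, 2045: 365 days.
Sep 13, 2045 → Sep 13, 2046: 365 days.
Sep 13, 2046 → Sep 13, 2047: 365 days.
Sep 13, 2047 → Oct 13, 2047: 30 days (September has 30).
Oct 13, 2047 → Nov 13, 2047: 31 days (October has 31).
Nov 13, 2047 → Dec 4, 2047: 21 days.
Total: 1543 days.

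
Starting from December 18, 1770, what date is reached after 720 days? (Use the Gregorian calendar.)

December 7, 1772

+365 (one year) → Dec 18, 1771 (355 left).
Dec has 31 days: +14 → Jan 1, 1772 (341 left).
Jan has 31 days: +31 → Feb 1, 1772 (310 left).
Feb has 29 days: +29 → Mar 1, 1772 (281 left).
Mar has 31 days: +31 → Apr 1, 1772 (250 left).
Apr has 30 days: +30 → May 1, 1772 (220 left).
May has 31 days: +31 → Jun 1, 1772 (189 left).
Jun has 30 days: +30 → Jul 1, 1772 (159 left).
Jul has 31 days: +31 → Aug 1, 1772 (128 left).
Aug has 31 days: +31 → Sep 1, 1772 (97 left).
Sep has 30 days: +30 → Oct 1, 1772 (67 left).
Oct has 31 days: +31 → Nov 1, 1772 (36 left).
Nov has 30 days: +30 → Dec 1, 1772 (6 left).
+6 → Dec 7, 1772.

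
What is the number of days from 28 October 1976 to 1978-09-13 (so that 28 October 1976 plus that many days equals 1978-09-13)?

685

Oct 28, 1976 → Oct 28, 1977: 365 days.
Oct 28, 1977 → Nov 28, 1977: 31 days (October has 31).
Nov 28, 1977 → Dec 28, 1977: 30 days (November has 30).
Dec 28, 1977 → Jan 28, 1978: 31 days (December has 31).
Jan 28, 1978 → Feb 28, 1978: 31 days (January has 31).
Feb 28, 1978 → Mar 28, 1978: 28 days (February has 28).
Mar 28, 1978 → Apr 28, 1978: 31 days (March has 31).
Apr 28, 1978 → May 28, 1978: 30 days (April has 30).
May 28, 1978 → Jun 28, 1978: 31 days (May has 31).
Jun 28, 1978 → Jul 28, 1978: 30 days (June has 30).
Jul 28, 1978 → Aug 28, 1978: 31 days (July has 31).
Aug 28, 1978 → Sep 13, 1978: 16 days.
Total: 685 days.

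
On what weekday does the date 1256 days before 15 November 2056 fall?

Sunday

First find the weekday of Nov 15, 2056. Doomsday rule: the anchor day for the 2000s is Tuesday. For year 56: 56÷12 = 4 r 8, and 8÷4 = 2, so 4+8+2 = 14.
Tuesday + 14 ≡ Tuesday — that's 2056's doomsday.
In November the doomsday date is Nov 7.
Nov 15 is 8 days after Nov 7; 8 mod 7 = 1, so Tuesday + 1 = Wednesday.
1256 mod 7 = 3, so 1256 days before a Wednesday is Wednesday − 3 = Sunday.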